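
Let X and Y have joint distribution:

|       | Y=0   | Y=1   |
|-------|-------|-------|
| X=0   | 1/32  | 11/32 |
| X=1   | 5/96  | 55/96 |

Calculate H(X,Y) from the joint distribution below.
H(X,Y) = -Σ P(X,Y) log₂ P(X,Y), summed over the non-zero cells:
H(X,Y) = -[(1/32)·log₂(1/32) + (11/32)·log₂(11/32) + (5/96)·log₂(5/96) + (55/96)·log₂(55/96)]
  = 0.1563 + 0.5296 + 0.2220 + 0.4604
  = 1.3683 bits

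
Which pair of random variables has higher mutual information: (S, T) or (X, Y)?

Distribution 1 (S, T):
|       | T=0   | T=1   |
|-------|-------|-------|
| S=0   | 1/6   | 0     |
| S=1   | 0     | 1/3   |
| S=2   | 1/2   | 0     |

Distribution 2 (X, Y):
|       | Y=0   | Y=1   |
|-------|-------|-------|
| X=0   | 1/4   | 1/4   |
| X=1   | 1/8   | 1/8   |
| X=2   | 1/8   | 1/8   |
Distribution 1 (S, T):
Marginal P(S) (row sums):
  P(S=0) = 1/6 + 0 = 1/6
  P(S=1) = 0 + 1/3 = 1/3
  P(S=2) = 1/2 + 0 = 1/2
Marginal P(T) (column sums):
  P(T=0) = 1/6 + 0 + 1/2 = 2/3
  P(T=1) = 0 + 1/3 + 0 = 1/3

H(S) = -[(1/6)·log₂(1/6) + (1/3)·log₂(1/3) + (1/2)·log₂(1/2)]
  = 0.4308 + 0.5283 + 0.5000
  = 1.4591 bits
H(T) = -[(2/3)·log₂(2/3) + (1/3)·log₂(1/3)]
  = 0.3900 + 0.5283
  = 0.9183 bits
H(S,T) = -[(1/6)·log₂(1/6) + (1/3)·log₂(1/3) + (1/2)·log₂(1/2)]
  = 0.4308 + 0.5283 + 0.5000
  = 1.4591 bits

I(S;T) = H(S) + H(T) - H(S,T)
  = 1.4591 + 0.9183 - 1.4591
  = 0.9183 bits

Distribution 2 (X, Y):
Marginal P(X) (row sums):
  P(X=0) = 1/4 + 1/4 = 1/2
  P(X=1) = 1/8 + 1/8 = 1/4
  P(X=2) = 1/8 + 1/8 = 1/4
Marginal P(Y) (column sums):
  P(Y=0) = 1/4 + 1/8 + 1/8 = 1/2
  P(Y=1) = 1/4 + 1/8 + 1/8 = 1/2

H(X) = -[(1/2)·log₂(1/2) + (1/4)·log₂(1/4) + (1/4)·log₂(1/4)]
  = 0.5000 + 0.5000 + 0.5000
  = 1.5000 bits
H(Y) = -[(1/2)·log₂(1/2) + (1/2)·log₂(1/2)]
  = 0.5000 + 0.5000
  = 1.0000 bits
H(X,Y) = -[(1/4)·log₂(1/4) + (1/4)·log₂(1/4) + (1/8)·log₂(1/8) + (1/8)·log₂(1/8) + (1/8)·log₂(1/8) + (1/8)·log₂(1/8)]
  = 0.5000 + 0.5000 + 0.3750 + 0.3750 + 0.3750 + 0.3750
  = 2.5000 bits

I(X;Y) = H(X) + H(Y) - H(X,Y)
  = 1.5000 + 1.0000 - 2.5000
  = 0.0000 bits

I(S;T) = 0.9183 bits > I(X;Y) = 0.0000 bits, so (S, T) has the higher mutual information (stronger dependence).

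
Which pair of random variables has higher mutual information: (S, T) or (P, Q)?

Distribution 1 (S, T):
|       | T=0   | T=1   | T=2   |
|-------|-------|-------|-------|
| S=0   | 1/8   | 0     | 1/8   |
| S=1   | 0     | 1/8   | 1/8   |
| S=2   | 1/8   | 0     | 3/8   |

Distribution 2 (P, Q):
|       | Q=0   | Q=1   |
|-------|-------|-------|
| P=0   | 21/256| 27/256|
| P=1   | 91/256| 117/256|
Distribution 1 (S, T):
Marginal P(S) (row sums):
  P(S=0) = 1/8 + 0 + 1/8 = 1/4
  P(S=1) = 0 + 1/8 + 1/8 = 1/4
  P(S=2) = 1/8 + 0 + 3/8 = 1/2
Marginal P(T) (column sums):
  P(T=0) = 1/8 + 0 + 1/8 = 1/4
  P(T=1) = 0 + 1/8 + 0 = 1/8
  P(T=2) = 1/8 + 1/8 + 3/8 = 5/8

H(S) = -[(1/4)·log₂(1/4) + (1/4)·log₂(1/4) + (1/2)·log₂(1/2)]
  = 0.5000 + 0.5000 + 0.5000
  = 1.5000 bits
H(T) = -[(1/4)·log₂(1/4) + (1/8)·log₂(1/8) + (5/8)·log₂(5/8)]
  = 0.5000 + 0.3750 + 0.4238
  = 1.2988 bits
H(S,T) = -[(1/8)·log₂(1/8) + (1/8)·log₂(1/8) + (1/8)·log₂(1/8) + (1/8)·log₂(1/8) + (1/8)·log₂(1/8) + (3/8)·log₂(3/8)]
  = 0.3750 + 0.3750 + 0.3750 + 0.3750 + 0.3750 + 0.5306
  = 2.4056 bits

I(S;T) = H(S) + H(T) - H(S,T)
  = 1.5000 + 1.2988 - 2.4056
  = 0.3932 bits

Distribution 2 (P, Q):
Marginal P(P) (row sums):
  P(P=0) = 21/256 + 27/256 = 3/16
  P(P=1) = 91/256 + 117/256 = 13/16
Marginal P(Q) (column sums):
  P(Q=0) = 21/256 + 91/256 = 7/16
  P(Q=1) = 27/256 + 117/256 = 9/16

H(P) = -[(3/16)·log₂(3/16) + (13/16)·log₂(13/16)]
  = 0.4528 + 0.2434
  = 0.6962 bits
H(Q) = -[(7/16)·log₂(7/16) + (9/16)·log₂(9/16)]
  = 0.5218 + 0.4669
  = 0.9887 bits
H(P,Q) = -[(21/256)·log₂(21/256) + (27/256)·log₂(27/256) + (91/256)·log₂(91/256) + (117/256)·log₂(117/256)]
  = 0.2959 + 0.3423 + 0.5304 + 0.5163
  = 1.6849 bits

I(P;Q) = H(P) + H(Q) - H(P,Q)
  = 0.6962 + 0.9887 - 1.6849
  = 0.0000 bits

I(S;T) = 0.3932 bits > I(P;Q) = 0.0000 bits, so (S, T) has the higher mutual information (stronger dependence).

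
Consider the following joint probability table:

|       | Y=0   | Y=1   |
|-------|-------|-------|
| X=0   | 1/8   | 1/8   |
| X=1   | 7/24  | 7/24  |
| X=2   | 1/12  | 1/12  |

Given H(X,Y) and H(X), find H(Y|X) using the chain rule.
From the chain rule: H(X,Y) = H(X) + H(Y|X)
Therefore: H(Y|X) = H(X,Y) - H(X)

H(X,Y) = -[(1/8)·log₂(1/8) + (1/8)·log₂(1/8) + (7/24)·log₂(7/24) + (7/24)·log₂(7/24) + (1/12)·log₂(1/12) + (1/12)·log₂(1/12)]
  = 0.3750 + 0.3750 + 0.5185 + 0.5185 + 0.2987 + 0.2987
  = 2.3844 bits
Marginal P(X) (row sums):
  P(X=0) = 1/8 + 1/8 = 1/4
  P(X=1) = 7/24 + 7/24 = 7/12
  P(X=2) = 1/12 + 1/12 = 1/6
H(X) = -[(1/4)·log₂(1/4) + (7/12)·log₂(7/12) + (1/6)·log₂(1/6)]
  = 0.5000 + 0.4536 + 0.4308
  = 1.3844 bits

H(Y|X) = 2.3844 - 1.3844 = 1.0000 bits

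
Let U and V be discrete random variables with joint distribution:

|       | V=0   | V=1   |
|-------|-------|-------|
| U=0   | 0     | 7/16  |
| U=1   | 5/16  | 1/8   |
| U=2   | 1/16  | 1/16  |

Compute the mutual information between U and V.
Marginal P(U) (row sums):
  P(U=0) = 0 + 7/16 = 7/16
  P(U=1) = 5/16 + 1/8 = 7/16
  P(U=2) = 1/16 + 1/16 = 1/8
Marginal P(V) (column sums):
  P(V=0) = 0 + 5/16 + 1/16 = 3/8
  P(V=1) = 7/16 + 1/8 + 1/16 = 5/8

H(U) = -[(7/16)·log₂(7/16) + (7/16)·log₂(7/16) + (1/8)·log₂(1/8)]
  = 0.5218 + 0.5218 + 0.3750
  = 1.4186 bits
H(V) = -[(3/8)·log₂(3/8) + (5/8)·log₂(5/8)]
  = 0.5306 + 0.4238
  = 0.9544 bits
H(U,V) = -[(7/16)·log₂(7/16) + (5/16)·log₂(5/16) + (1/8)·log₂(1/8) + (1/16)·log₂(1/16) + (1/16)·log₂(1/16)]
  = 0.5218 + 0.5244 + 0.3750 + 0.2500 + 0.2500
  = 1.9212 bits

I(U;V) = H(U) + H(V) - H(U,V)
  = 1.4186 + 0.9544 - 1.9212
  = 0.4518 bits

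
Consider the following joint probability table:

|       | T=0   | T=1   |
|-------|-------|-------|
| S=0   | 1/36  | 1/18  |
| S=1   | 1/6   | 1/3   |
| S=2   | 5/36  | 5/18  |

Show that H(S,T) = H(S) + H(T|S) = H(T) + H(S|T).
Marginal P(S) (row sums):
  P(S=0) = 1/36 + 1/18 = 1/12
  P(S=1) = 1/6 + 1/3 = 1/2
  P(S=2) = 5/36 + 5/18 = 5/12
Marginal P(T) (column sums):
  P(T=0) = 1/36 + 1/6 + 5/36 = 1/3
  P(T=1) = 1/18 + 1/3 + 5/18 = 2/3

Decomposition 1: H(S) + H(T|S)
H(S) = -[(1/12)·log₂(1/12) + (1/2)·log₂(1/2) + (5/12)·log₂(5/12)]
  = 0.2987 + 0.5000 + 0.5263
  = 1.3250 bits
H(T|S) = -Σ P(S,T)·log₂ P(T|S), where P(T|S) = P(S,T) / P(S)
  (S=0,T=0): P(T|S) = (1/36)/(1/12) = 1/3;  -(1/36)·log₂(1/3) = 0.0440
  (S=0,T=1): P(T|S) = (1/18)/(1/12) = 2/3;  -(1/18)·log₂(2/3) = 0.0325
  (S=1,T=0): P(T|S) = (1/6)/(1/2) = 1/3;  -(1/6)·log₂(1/3) = 0.2642
  (S=1,T=1): P(T|S) = (1/3)/(1/2) = 2/3;  -(1/3)·log₂(2/3) = 0.1950
  (S=2,T=0): P(T|S) = (5/36)/(5/12) = 1/3;  -(5/36)·log₂(1/3) = 0.2201
  (S=2,T=1): P(T|S) = (5/18)/(5/12) = 2/3;  -(5/18)·log₂(2/3) = 0.1625
H(T|S) = 0.0440 + 0.0325 + 0.2642 + 0.1950 + 0.2201 + 0.1625
  = 0.9183 bits
H(S) + H(T|S) = 1.3250 + 0.9183 = 2.2433 bits

Decomposition 2: H(T) + H(S|T)
H(T) = -[(1/3)·log₂(1/3) + (2/3)·log₂(2/3)]
  = 0.5283 + 0.3900
  = 0.9183 bits
H(S|T) = -Σ P(S,T)·log₂ P(S|T), where P(S|T) = P(S,T) / P(T)
  (S=0,T=0): P(S|T) = (1/36)/(1/3) = 1/12;  -(1/36)·log₂(1/12) = 0.0996
  (S=0,T=1): P(S|T) = (1/18)/(2/3) = 1/12;  -(1/18)·log₂(1/12) = 0.1992
  (S=1,T=0): P(S|T) = (1/6)/(1/3) = 1/2;  -(1/6)·log₂(1/2) = 0.1667
  (S=1,T=1): P(S|T) = (1/3)/(2/3) = 1/2;  -(1/3)·log₂(1/2) = 0.3333
  (S=2,T=0): P(S|T) = (5/36)/(1/3) = 5/12;  -(5/36)·log₂(5/12) = 0.1754
  (S=2,T=1): P(S|T) = (5/18)/(2/3) = 5/12;  -(5/18)·log₂(5/12) = 0.3508
H(S|T) = 0.0996 + 0.1992 + 0.1667 + 0.3333 + 0.1754 + 0.3508
  = 1.3250 bits
H(T) + H(S|T) = 0.9183 + 1.3250 = 2.2433 bits

Direct computation of the joint entropy:
H(S,T) = -[(1/36)·log₂(1/36) + (1/18)·log₂(1/18) + (1/6)·log₂(1/6) + (1/3)·log₂(1/3) + (5/36)·log₂(5/36) + (5/18)·log₂(5/18)]
  = 0.1436 + 0.2317 + 0.4308 + 0.5283 + 0.3956 + 0.5133
  = 2.2433 bits

All three agree: H(S,T) = 2.2433 bits ✓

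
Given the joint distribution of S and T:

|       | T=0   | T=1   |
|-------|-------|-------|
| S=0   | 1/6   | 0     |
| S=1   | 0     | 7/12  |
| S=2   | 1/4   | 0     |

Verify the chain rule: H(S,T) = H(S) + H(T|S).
Left side:
H(S,T) = -[(1/6)·log₂(1/6) + (7/12)·log₂(7/12) + (1/4)·log₂(1/4)]
  = 0.4308 + 0.4536 + 0.5000
  = 1.3844 bits

Right side:
Marginal P(S) (row sums):
  P(S=0) = 1/6 + 0 = 1/6
  P(S=1) = 0 + 7/12 = 7/12
  P(S=2) = 1/4 + 0 = 1/4
H(S) = -[(1/6)·log₂(1/6) + (7/12)·log₂(7/12) + (1/4)·log₂(1/4)]
  = 0.4308 + 0.4536 + 0.5000
  = 1.3844 bits
H(T|S) = -Σ P(S,T)·log₂ P(T|S), where P(T|S) = P(S,T) / P(S)
  (cells with P(S,T) = 0 contribute 0)
  (S=0,T=0): P(T|S) = (1/6)/(1/6) = 1;  -(1/6)·log₂(1) = 0.0000
  (S=1,T=1): P(T|S) = (7/12)/(7/12) = 1;  -(7/12)·log₂(1) = 0.0000
  (S=2,T=0): P(T|S) = (1/4)/(1/4) = 1;  -(1/4)·log₂(1) = 0.0000
H(T|S) = 0.0000 + 0.0000 + 0.0000
  = 0.0000 bits
H(S) + H(T|S) = 1.3844 + 0.0000 = 1.3844 bits

Both sides equal 1.3844 bits, so the chain rule holds ✓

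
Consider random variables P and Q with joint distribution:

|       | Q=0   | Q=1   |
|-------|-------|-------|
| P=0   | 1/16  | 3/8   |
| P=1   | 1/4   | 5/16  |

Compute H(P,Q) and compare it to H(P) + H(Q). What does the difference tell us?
Marginal P(P) (row sums):
  P(P=0) = 1/16 + 3/8 = 7/16
  P(P=1) = 1/4 + 5/16 = 9/16
Marginal P(Q) (column sums):
  P(Q=0) = 1/16 + 1/4 = 5/16
  P(Q=1) = 3/8 + 5/16 = 11/16

H(P,Q) = -[(1/16)·log₂(1/16) + (3/8)·log₂(3/8) + (1/4)·log₂(1/4) + (5/16)·log₂(5/16)]
  = 0.2500 + 0.5306 + 0.5000 + 0.5244
  = 1.8050 bits
H(P) = -[(7/16)·log₂(7/16) + (9/16)·log₂(9/16)]
  = 0.5218 + 0.4669
  = 0.9887 bits
H(Q) = -[(5/16)·log₂(5/16) + (11/16)·log₂(11/16)]
  = 0.5244 + 0.3716
  = 0.8960 bits

H(P) + H(Q) = 0.9887 + 0.8960 = 1.8847 bits
Difference: H(P) + H(Q) - H(P,Q) = 1.8847 - 1.8050 = 0.0797 bits = I(P;Q)

The difference is the mutual information; it is positive here, so P and Q are dependent (knowing one reduces uncertainty about the other by 0.0797 bits).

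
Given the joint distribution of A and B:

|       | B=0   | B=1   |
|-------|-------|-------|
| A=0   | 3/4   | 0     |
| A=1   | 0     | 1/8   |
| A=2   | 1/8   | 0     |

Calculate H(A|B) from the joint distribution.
Marginal P(B) (column sums):
  P(B=0) = 3/4 + 0 + 1/8 = 7/8
  P(B=1) = 0 + 1/8 + 0 = 1/8

H(A|B) = -Σ P(A,B)·log₂ P(A|B), where P(A|B) = P(A,B) / P(B)
  (cells with P(A,B) = 0 contribute 0)
  (A=0,B=0): P(A|B) = (3/4)/(7/8) = 6/7;  -(3/4)·log₂(6/7) = 0.1668
  (A=1,B=1): P(A|B) = (1/8)/(1/8) = 1;  -(1/8)·log₂(1) = 0.0000
  (A=2,B=0): P(A|B) = (1/8)/(7/8) = 1/7;  -(1/8)·log₂(1/7) = 0.3509
H(A|B) = 0.1668 + 0.0000 + 0.3509
  = 0.5177 bits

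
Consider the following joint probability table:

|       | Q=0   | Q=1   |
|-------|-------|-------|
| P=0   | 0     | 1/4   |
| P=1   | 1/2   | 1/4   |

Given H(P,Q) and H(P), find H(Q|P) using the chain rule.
From the chain rule: H(P,Q) = H(P) + H(Q|P)
Therefore: H(Q|P) = H(P,Q) - H(P)

H(P,Q) = -[(1/4)·log₂(1/4) + (1/2)·log₂(1/2) + (1/4)·log₂(1/4)]
  = 0.5000 + 0.5000 + 0.5000
  = 1.5000 bits
Marginal P(P) (row sums):
  P(P=0) = 0 + 1/4 = 1/4
  P(P=1) = 1/2 + 1/4 = 3/4
H(P) = -[(1/4)·log₂(1/4) + (3/4)·log₂(3/4)]
  = 0.5000 + 0.3113
  = 0.8113 bits

H(Q|P) = 1.5000 - 0.8113 = 0.6887 bits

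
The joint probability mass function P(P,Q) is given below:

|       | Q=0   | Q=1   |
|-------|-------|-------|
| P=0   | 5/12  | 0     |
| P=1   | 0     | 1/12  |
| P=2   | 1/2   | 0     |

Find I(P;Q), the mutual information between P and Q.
Marginal P(P) (row sums):
  P(P=0) = 5/12 + 0 = 5/12
  P(P=1) = 0 + 1/12 = 1/12
  P(P=2) = 1/2 + 0 = 1/2
Marginal P(Q) (column sums):
  P(Q=0) = 5/12 + 0 + 1/2 = 11/12
  P(Q=1) = 0 + 1/12 + 0 = 1/12

H(P) = -[(5/12)·log₂(5/12) + (1/12)·log₂(1/12) + (1/2)·log₂(1/2)]
  = 0.5263 + 0.2987 + 0.5000
  = 1.3250 bits
H(Q) = -[(11/12)·log₂(11/12) + (1/12)·log₂(1/12)]
  = 0.1151 + 0.2987
  = 0.4138 bits
H(P,Q) = -[(5/12)·log₂(5/12) + (1/12)·log₂(1/12) + (1/2)·log₂(1/2)]
  = 0.5263 + 0.2987 + 0.5000
  = 1.3250 bits

I(P;Q) = H(P) + H(Q) - H(P,Q)
  = 1.3250 + 0.4138 - 1.3250
  = 0.4138 bits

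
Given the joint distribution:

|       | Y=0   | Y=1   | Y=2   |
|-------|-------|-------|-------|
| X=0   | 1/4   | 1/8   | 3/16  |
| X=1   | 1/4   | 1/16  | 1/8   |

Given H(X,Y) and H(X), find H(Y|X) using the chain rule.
From the chain rule: H(X,Y) = H(X) + H(Y|X)
Therefore: H(Y|X) = H(X,Y) - H(X)

H(X,Y) = -[(1/4)·log₂(1/4) + (1/8)·log₂(1/8) + (3/16)·log₂(3/16) + (1/4)·log₂(1/4) + (1/16)·log₂(1/16) + (1/8)·log₂(1/8)]
  = 0.5000 + 0.3750 + 0.4528 + 0.5000 + 0.2500 + 0.3750
  = 2.4528 bits
Marginal P(X) (row sums):
  P(X=0) = 1/4 + 1/8 + 3/16 = 9/16
  P(X=1) = 1/4 + 1/16 + 1/8 = 7/16
H(X) = -[(9/16)·log₂(9/16) + (7/16)·log₂(7/16)]
  = 0.4669 + 0.5218
  = 0.9887 bits

H(Y|X) = 2.4528 - 0.9887 = 1.4641 bits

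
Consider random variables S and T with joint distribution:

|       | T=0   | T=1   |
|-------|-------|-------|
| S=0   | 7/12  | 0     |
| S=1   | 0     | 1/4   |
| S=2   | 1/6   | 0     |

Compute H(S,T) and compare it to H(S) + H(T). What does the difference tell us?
Marginal P(S) (row sums):
  P(S=0) = 7/12 + 0 = 7/12
  P(S=1) = 0 + 1/4 = 1/4
  P(S=2) = 1/6 + 0 = 1/6
Marginal P(T) (column sums):
  P(T=0) = 7/12 + 0 + 1/6 = 3/4
  P(T=1) = 0 + 1/4 + 0 = 1/4

H(S,T) = -[(7/12)·log₂(7/12) + (1/4)·log₂(1/4) + (1/6)·log₂(1/6)]
  = 0.4536 + 0.5000 + 0.4308
  = 1.3844 bits
H(S) = -[(7/12)·log₂(7/12) + (1/4)·log₂(1/4) + (1/6)·log₂(1/6)]
  = 0.4536 + 0.5000 + 0.4308
  = 1.3844 bits
H(T) = -[(3/4)·log₂(3/4) + (1/4)·log₂(1/4)]
  = 0.3113 + 0.5000
  = 0.8113 bits

H(S) + H(T) = 1.3844 + 0.8113 = 2.1957 bits
Difference: H(S) + H(T) - H(S,T) = 2.1957 - 1.3844 = 0.8113 bits = I(S;T)

The difference is the mutual information; it is positive here, so S and T are dependent (knowing one reduces uncertainty about the other by 0.8113 bits).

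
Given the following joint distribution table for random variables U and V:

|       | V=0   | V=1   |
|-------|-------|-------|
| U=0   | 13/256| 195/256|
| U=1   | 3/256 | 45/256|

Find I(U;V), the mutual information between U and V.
Marginal P(U) (row sums):
  P(U=0) = 13/256 + 195/256 = 13/16
  P(U=1) = 3/256 + 45/256 = 3/16
Marginal P(V) (column sums):
  P(V=0) = 13/256 + 3/256 = 1/16
  P(V=1) = 195/256 + 45/256 = 15/16

H(U) = -[(13/16)·log₂(13/16) + (3/16)·log₂(3/16)]
  = 0.2434 + 0.4528
  = 0.6962 bits
H(V) = -[(1/16)·log₂(1/16) + (15/16)·log₂(15/16)]
  = 0.2500 + 0.0873
  = 0.3373 bits
H(U,V) = -[(13/256)·log₂(13/256) + (195/256)·log₂(195/256) + (3/256)·log₂(3/256) + (45/256)·log₂(45/256)]
  = 0.2183 + 0.2991 + 0.0752 + 0.4409
  = 1.0335 bits

I(U;V) = H(U) + H(V) - H(U,V)
  = 0.6962 + 0.3373 - 1.0335
  = 0.0000 bits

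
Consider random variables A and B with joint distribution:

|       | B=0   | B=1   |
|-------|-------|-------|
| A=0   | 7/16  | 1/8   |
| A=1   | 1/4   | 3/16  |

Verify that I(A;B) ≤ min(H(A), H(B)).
Marginal P(A) (row sums):
  P(A=0) = 7/16 + 1/8 = 9/16
  P(A=1) = 1/4 + 3/16 = 7/16
Marginal P(B) (column sums):
  P(B=0) = 7/16 + 1/4 = 11/16
  P(B=1) = 1/8 + 3/16 = 5/16

H(A) = -[(9/16)·log₂(9/16) + (7/16)·log₂(7/16)]
  = 0.4669 + 0.5218
  = 0.9887 bits
H(B) = -[(11/16)·log₂(11/16) + (5/16)·log₂(5/16)]
  = 0.3716 + 0.5244
  = 0.8960 bits
H(A,B) = -[(7/16)·log₂(7/16) + (1/8)·log₂(1/8) + (1/4)·log₂(1/4) + (3/16)·log₂(3/16)]
  = 0.5218 + 0.3750 + 0.5000 + 0.4528
  = 1.8496 bits

I(A;B) = H(A) + H(B) - H(A,B)
  = 0.9887 + 0.8960 - 1.8496
  = 0.0351 bits

min(H(A), H(B)) = min(0.9887, 0.8960) = 0.8960 bits
Since 0.0351 ≤ 0.8960, the bound is satisfied ✓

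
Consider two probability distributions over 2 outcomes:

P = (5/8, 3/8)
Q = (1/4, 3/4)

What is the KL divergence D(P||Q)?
D(P||Q) = Σ P(i) log₂(P(i)/Q(i))
  i=0: (5/8) × log₂((5/8)/(1/4)) = (5/8) × log₂(5/2) = 0.8262
  i=1: (3/8) × log₂((3/8)/(3/4)) = (3/8) × log₂(1/2) = -0.3750
D(P||Q) = 0.8262 - 0.3750
  = 0.4512 bits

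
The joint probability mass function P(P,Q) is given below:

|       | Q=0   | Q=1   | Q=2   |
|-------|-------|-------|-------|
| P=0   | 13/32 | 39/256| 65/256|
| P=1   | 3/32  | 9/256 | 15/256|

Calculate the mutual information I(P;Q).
Marginal P(P) (row sums):
  P(P=0) = 13/32 + 39/256 + 65/256 = 13/16
  P(P=1) = 3/32 + 9/256 + 15/256 = 3/16
Marginal P(Q) (column sums):
  P(Q=0) = 13/32 + 3/32 = 1/2
  P(Q=1) = 39/256 + 9/256 = 3/16
  P(Q=2) = 65/256 + 15/256 = 5/16

H(P) = -[(13/16)·log₂(13/16) + (3/16)·log₂(3/16)]
  = 0.2434 + 0.4528
  = 0.6962 bits
H(Q) = -[(1/2)·log₂(1/2) + (3/16)·log₂(3/16) + (5/16)·log₂(5/16)]
  = 0.5000 + 0.4528 + 0.5244
  = 1.4772 bits
H(P,Q) = -[(13/32)·log₂(13/32) + (39/256)·log₂(39/256) + (65/256)·log₂(65/256) + (3/32)·log₂(3/32) + (9/256)·log₂(9/256) + (15/256)·log₂(15/256)]
  = 0.5279 + 0.4136 + 0.5021 + 0.3202 + 0.1698 + 0.2398
  = 2.1734 bits

I(P;Q) = H(P) + H(Q) - H(P,Q)
  = 0.6962 + 1.4772 - 2.1734
  = 0.0000 bits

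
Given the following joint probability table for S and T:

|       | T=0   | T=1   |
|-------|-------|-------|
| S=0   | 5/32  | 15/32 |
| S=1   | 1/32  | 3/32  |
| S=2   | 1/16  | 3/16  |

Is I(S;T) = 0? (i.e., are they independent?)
Marginal P(S) (row sums):
  P(S=0) = 5/32 + 15/32 = 5/8
  P(S=1) = 1/32 + 3/32 = 1/8
  P(S=2) = 1/16 + 3/16 = 1/4
Marginal P(T) (column sums):
  P(T=0) = 5/32 + 1/32 + 1/16 = 1/4
  P(T=1) = 15/32 + 3/32 + 3/16 = 3/4

S and T are independent iff P(S=i,T=j) = P(S=i)·P(T=j) for every cell.
  P(S=0)·P(T=0) = 5/8 × 1/4 = 5/32 = P(S=0,T=0) ✓
  P(S=0)·P(T=1) = 5/8 × 3/4 = 15/32 = P(S=0,T=1) ✓
  P(S=1)·P(T=0) = 1/8 × 1/4 = 1/32 = P(S=1,T=0) ✓
  P(S=1)·P(T=1) = 1/8 × 3/4 = 3/32 = P(S=1,T=1) ✓
  P(S=2)·P(T=0) = 1/4 × 1/4 = 1/16 = P(S=2,T=0) ✓
  P(S=2)·P(T=1) = 1/4 × 3/4 = 3/16 = P(S=2,T=1) ✓

Yes, S and T are independent: every cell factors, so I(S;T) = 0 bits.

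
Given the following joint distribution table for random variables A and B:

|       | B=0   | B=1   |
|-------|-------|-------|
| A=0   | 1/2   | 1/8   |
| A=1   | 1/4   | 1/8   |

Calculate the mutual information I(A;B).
Marginal P(A) (row sums):
  P(A=0) = 1/2 + 1/8 = 5/8
  P(A=1) = 1/4 + 1/8 = 3/8
Marginal P(B) (column sums):
  P(B=0) = 1/2 + 1/4 = 3/4
  P(B=1) = 1/8 + 1/8 = 1/4

H(A) = -[(5/8)·log₂(5/8) + (3/8)·log₂(3/8)]
  = 0.4238 + 0.5306
  = 0.9544 bits
H(B) = -[(3/4)·log₂(3/4) + (1/4)·log₂(1/4)]
  = 0.3113 + 0.5000
  = 0.8113 bits
H(A,B) = -[(1/2)·log₂(1/2) + (1/8)·log₂(1/8) + (1/4)·log₂(1/4) + (1/8)·log₂(1/8)]
  = 0.5000 + 0.3750 + 0.5000 + 0.3750
  = 1.7500 bits

I(A;B) = H(A) + H(B) - H(A,B)
  = 0.9544 + 0.8113 - 1.7500
  = 0.0157 bits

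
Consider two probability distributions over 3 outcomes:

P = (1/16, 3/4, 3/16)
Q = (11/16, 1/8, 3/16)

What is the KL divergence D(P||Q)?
D(P||Q) = Σ P(i) log₂(P(i)/Q(i))
  i=0: (1/16) × log₂((1/16)/(11/16)) = (1/16) × log₂(1/11) = -0.2162
  i=1: (3/4) × log₂((3/4)/(1/8)) = (3/4) × log₂(6) = 1.9387
  i=2: (3/16) × log₂((3/16)/(3/16)) = (3/16) × log₂(1) = 0.0000
D(P||Q) = -0.2162 + 1.9387 + 0.0000
  = 1.7225 bits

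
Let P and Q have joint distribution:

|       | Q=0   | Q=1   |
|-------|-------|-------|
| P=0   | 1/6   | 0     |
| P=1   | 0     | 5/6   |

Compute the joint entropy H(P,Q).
H(P,Q) = -Σ P(P,Q) log₂ P(P,Q), summed over the non-zero cells:
H(P,Q) = -[(1/6)·log₂(1/6) + (5/6)·log₂(5/6)]
  = 0.4308 + 0.2192
  = 0.6500 bits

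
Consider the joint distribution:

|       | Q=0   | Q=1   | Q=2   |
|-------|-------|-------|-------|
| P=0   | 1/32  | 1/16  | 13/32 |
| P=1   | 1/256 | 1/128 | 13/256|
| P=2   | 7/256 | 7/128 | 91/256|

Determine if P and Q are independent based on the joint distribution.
Marginal P(P) (row sums):
  P(P=0) = 1/32 + 1/16 + 13/32 = 1/2
  P(P=1) = 1/256 + 1/128 + 13/256 = 1/16
  P(P=2) = 7/256 + 7/128 + 91/256 = 7/16
Marginal P(Q) (column sums):
  P(Q=0) = 1/32 + 1/256 + 7/256 = 1/16
  P(Q=1) = 1/16 + 1/128 + 7/128 = 1/8
  P(Q=2) = 13/32 + 13/256 + 91/256 = 13/16

P and Q are independent iff P(P=i,Q=j) = P(P=i)·P(Q=j) for every cell.
  P(P=0)·P(Q=0) = 1/2 × 1/16 = 1/32 = P(P=0,Q=0) ✓
  P(P=0)·P(Q=1) = 1/2 × 1/8 = 1/16 = P(P=0,Q=1) ✓
  P(P=0)·P(Q=2) = 1/2 × 13/16 = 13/32 = P(P=0,Q=2) ✓
  P(P=1)·P(Q=0) = 1/16 × 1/16 = 1/256 = P(P=1,Q=0) ✓
  P(P=1)·P(Q=1) = 1/16 × 1/8 = 1/128 = P(P=1,Q=1) ✓
  P(P=1)·P(Q=2) = 1/16 × 13/16 = 13/256 = P(P=1,Q=2) ✓
  P(P=2)·P(Q=0) = 7/16 × 1/16 = 7/256 = P(P=2,Q=0) ✓
  P(P=2)·P(Q=1) = 7/16 × 1/8 = 7/128 = P(P=2,Q=1) ✓
  P(P=2)·P(Q=2) = 7/16 × 13/16 = 91/256 = P(P=2,Q=2) ✓

Yes, P and Q are independent: every cell factors, so I(P;Q) = 0 bits.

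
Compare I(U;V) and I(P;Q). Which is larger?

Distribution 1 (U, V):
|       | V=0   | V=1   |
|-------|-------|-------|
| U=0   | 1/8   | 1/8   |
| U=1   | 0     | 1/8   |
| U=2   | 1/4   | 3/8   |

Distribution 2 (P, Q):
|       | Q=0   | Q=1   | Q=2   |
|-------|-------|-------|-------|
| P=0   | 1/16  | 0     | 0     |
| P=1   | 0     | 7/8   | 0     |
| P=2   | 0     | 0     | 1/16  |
Distribution 1 (U, V):
Marginal P(U) (row sums):
  P(U=0) = 1/8 + 1/8 = 1/4
  P(U=1) = 0 + 1/8 = 1/8
  P(U=2) = 1/4 + 3/8 = 5/8
Marginal P(V) (column sums):
  P(V=0) = 1/8 + 0 + 1/4 = 3/8
  P(V=1) = 1/8 + 1/8 + 3/8 = 5/8

H(U) = -[(1/4)·log₂(1/4) + (1/8)·log₂(1/8) + (5/8)·log₂(5/8)]
  = 0.5000 + 0.3750 + 0.4238
  = 1.2988 bits
H(V) = -[(3/8)·log₂(3/8) + (5/8)·log₂(5/8)]
  = 0.5306 + 0.4238
  = 0.9544 bits
H(U,V) = -[(1/8)·log₂(1/8) + (1/8)·log₂(1/8) + (1/8)·log₂(1/8) + (1/4)·log₂(1/4) + (3/8)·log₂(3/8)]
  = 0.3750 + 0.3750 + 0.3750 + 0.5000 + 0.5306
  = 2.1556 bits

I(U;V) = H(U) + H(V) - H(U,V)
  = 1.2988 + 0.9544 - 2.1556
  = 0.0976 bits

Distribution 2 (P, Q):
Marginal P(P) (row sums):
  P(P=0) = 1/16 + 0 + 0 = 1/16
  P(P=1) = 0 + 7/8 + 0 = 7/8
  P(P=2) = 0 + 0 + 1/16 = 1/16
Marginal P(Q) (column sums):
  P(Q=0) = 1/16 + 0 + 0 = 1/16
  P(Q=1) = 0 + 7/8 + 0 = 7/8
  P(Q=2) = 0 + 0 + 1/16 = 1/16

H(P) = -[(1/16)·log₂(1/16) + (7/8)·log₂(7/8) + (1/16)·log₂(1/16)]
  = 0.2500 + 0.1686 + 0.2500
  = 0.6686 bits
H(Q) = -[(1/16)·log₂(1/16) + (7/8)·log₂(7/8) + (1/16)·log₂(1/16)]
  = 0.2500 + 0.1686 + 0.2500
  = 0.6686 bits
H(P,Q) = -[(1/16)·log₂(1/16) + (7/8)·log₂(7/8) + (1/16)·log₂(1/16)]
  = 0.2500 + 0.1686 + 0.2500
  = 0.6686 bits

I(P;Q) = H(P) + H(Q) - H(P,Q)
  = 0.6686 + 0.6686 - 0.6686
  = 0.6686 bits

I(P;Q) = 0.6686 bits > I(U;V) = 0.0976 bits, so (P, Q) has the higher mutual information (stronger dependence).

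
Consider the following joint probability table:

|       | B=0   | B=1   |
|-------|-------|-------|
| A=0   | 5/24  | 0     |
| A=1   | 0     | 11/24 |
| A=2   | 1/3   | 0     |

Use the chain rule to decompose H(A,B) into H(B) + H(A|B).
By the chain rule: H(A,B) = H(B) + H(A|B)

Marginal P(B) (column sums):
  P(B=0) = 5/24 + 0 + 1/3 = 13/24
  P(B=1) = 0 + 11/24 + 0 = 11/24
H(B) = -[(13/24)·log₂(13/24) + (11/24)·log₂(11/24)]
  = 0.4791 + 0.5159
  = 0.9950 bits
H(A|B) = -Σ P(A,B)·log₂ P(A|B), where P(A|B) = P(A,B) / P(B)
  (cells with P(A,B) = 0 contribute 0)
  (A=0,B=0): P(A|B) = (5/24)/(13/24) = 5/13;  -(5/24)·log₂(5/13) = 0.2872
  (A=1,B=1): P(A|B) = (11/24)/(11/24) = 1;  -(11/24)·log₂(1) = 0.0000
  (A=2,B=0): P(A|B) = (1/3)/(13/24) = 8/13;  -(1/3)·log₂(8/13) = 0.2335
H(A|B) = 0.2872 + 0.0000 + 0.2335
  = 0.5207 bits

H(A,B) = H(B) + H(A|B) = 0.9950 + 0.5207 = 1.5157 bits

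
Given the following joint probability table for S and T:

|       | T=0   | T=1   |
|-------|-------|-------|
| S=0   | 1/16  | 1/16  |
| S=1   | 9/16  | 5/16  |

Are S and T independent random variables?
Marginal P(S) (row sums):
  P(S=0) = 1/16 + 1/16 = 1/8
  P(S=1) = 9/16 + 5/16 = 7/8
Marginal P(T) (column sums):
  P(T=0) = 1/16 + 9/16 = 5/8
  P(T=1) = 1/16 + 5/16 = 3/8

S and T are independent iff P(S=i,T=j) = P(S=i)·P(T=j) for every cell.
  P(S=0)·P(T=0) = 1/8 × 5/8 = 5/64, but P(S=0,T=0) = 1/16 ✗

No, S and T are not independent. Quantitatively, I(S;T) > 0:

H(S) = -[(1/8)·log₂(1/8) + (7/8)·log₂(7/8)]
  = 0.3750 + 0.1686
  = 0.5436 bits
H(T) = -[(5/8)·log₂(5/8) + (3/8)·log₂(3/8)]
  = 0.4238 + 0.5306
  = 0.9544 bits
H(S,T) = -[(1/16)·log₂(1/16) + (1/16)·log₂(1/16) + (9/16)·log₂(9/16) + (5/16)·log₂(5/16)]
  = 0.2500 + 0.2500 + 0.4669 + 0.5244
  = 1.4913 bits
I(S;T) = H(S) + H(T) - H(S,T) = 0.5436 + 0.9544 - 1.4913 = 0.0067 bits > 0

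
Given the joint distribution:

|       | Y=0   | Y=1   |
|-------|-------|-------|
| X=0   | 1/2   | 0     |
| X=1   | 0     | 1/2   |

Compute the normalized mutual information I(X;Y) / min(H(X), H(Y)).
Marginal P(X) (row sums):
  P(X=0) = 1/2 + 0 = 1/2
  P(X=1) = 0 + 1/2 = 1/2
Marginal P(Y) (column sums):
  P(Y=0) = 1/2 + 0 = 1/2
  P(Y=1) = 0 + 1/2 = 1/2

H(X) = -[(1/2)·log₂(1/2) + (1/2)·log₂(1/2)]
  = 0.5000 + 0.5000
  = 1.0000 bits
H(Y) = -[(1/2)·log₂(1/2) + (1/2)·log₂(1/2)]
  = 0.5000 + 0.5000
  = 1.0000 bits
H(X,Y) = -[(1/2)·log₂(1/2) + (1/2)·log₂(1/2)]
  = 0.5000 + 0.5000
  = 1.0000 bits

I(X;Y) = H(X) + H(Y) - H(X,Y)
  = 1.0000 + 1.0000 - 1.0000
  = 1.0000 bits

min(H(X), H(Y)) = min(1.0000, 1.0000) = 1.0000 bits
Normalized MI = 1.0000 / 1.0000 = 1.0000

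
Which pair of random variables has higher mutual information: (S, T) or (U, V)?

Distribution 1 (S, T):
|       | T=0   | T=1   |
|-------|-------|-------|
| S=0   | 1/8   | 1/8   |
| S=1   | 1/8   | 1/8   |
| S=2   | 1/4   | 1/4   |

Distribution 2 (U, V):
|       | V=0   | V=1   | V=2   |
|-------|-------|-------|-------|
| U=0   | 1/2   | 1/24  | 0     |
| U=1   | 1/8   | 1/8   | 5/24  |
Distribution 1 (S, T):
Marginal P(S) (row sums):
  P(S=0) = 1/8 + 1/8 = 1/4
  P(S=1) = 1/8 + 1/8 = 1/4
  P(S=2) = 1/4 + 1/4 = 1/2
Marginal P(T) (column sums):
  P(T=0) = 1/8 + 1/8 + 1/4 = 1/2
  P(T=1) = 1/8 + 1/8 + 1/4 = 1/2

H(S) = -[(1/4)·log₂(1/4) + (1/4)·log₂(1/4) + (1/2)·log₂(1/2)]
  = 0.5000 + 0.5000 + 0.5000
  = 1.5000 bits
H(T) = -[(1/2)·log₂(1/2) + (1/2)·log₂(1/2)]
  = 0.5000 + 0.5000
  = 1.0000 bits
H(S,T) = -[(1/8)·log₂(1/8) + (1/8)·log₂(1/8) + (1/8)·log₂(1/8) + (1/8)·log₂(1/8) + (1/4)·log₂(1/4) + (1/4)·log₂(1/4)]
  = 0.3750 + 0.3750 + 0.3750 + 0.3750 + 0.5000 + 0.5000
  = 2.5000 bits

I(S;T) = H(S) + H(T) - H(S,T)
  = 1.5000 + 1.0000 - 2.5000
  = 0.0000 bits

Distribution 2 (U, V):
Marginal P(U) (row sums):
  P(U=0) = 1/2 + 1/24 + 0 = 13/24
  P(U=1) = 1/8 + 1/8 + 5/24 = 11/24
Marginal P(V) (column sums):
  P(V=0) = 1/2 + 1/8 = 5/8
  P(V=1) = 1/24 + 1/8 = 1/6
  P(V=2) = 0 + 5/24 = 5/24

H(U) = -[(13/24)·log₂(13/24) + (11/24)·log₂(11/24)]
  = 0.4791 + 0.5159
  = 0.9950 bits
H(V) = -[(5/8)·log₂(5/8) + (1/6)·log₂(1/6) + (5/24)·log₂(5/24)]
  = 0.4238 + 0.4308 + 0.4715
  = 1.3261 bits
H(U,V) = -[(1/2)·log₂(1/2) + (1/24)·log₂(1/24) + (1/8)·log₂(1/8) + (1/8)·log₂(1/8) + (5/24)·log₂(5/24)]
  = 0.5000 + 0.1910 + 0.3750 + 0.3750 + 0.4715
  = 1.9125 bits

I(U;V) = H(U) + H(V) - H(U,V)
  = 0.9950 + 1.3261 - 1.9125
  = 0.4086 bits

I(U;V) = 0.4086 bits > I(S;T) = 0.0000 bits, so (U, V) has the higher mutual information (stronger dependence).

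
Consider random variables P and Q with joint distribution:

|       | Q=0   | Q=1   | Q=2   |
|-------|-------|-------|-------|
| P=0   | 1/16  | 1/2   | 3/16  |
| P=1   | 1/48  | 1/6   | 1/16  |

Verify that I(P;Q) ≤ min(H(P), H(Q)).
Marginal P(P) (row sums):
  P(P=0) = 1/16 + 1/2 + 3/16 = 3/4
  P(P=1) = 1/48 + 1/6 + 1/16 = 1/4
Marginal P(Q) (column sums):
  P(Q=0) = 1/16 + 1/48 = 1/12
  P(Q=1) = 1/2 + 1/6 = 2/3
  P(Q=2) = 3/16 + 1/16 = 1/4

H(P) = -[(3/4)·log₂(3/4) + (1/4)·log₂(1/4)]
  = 0.3113 + 0.5000
  = 0.8113 bits
H(Q) = -[(1/12)·log₂(1/12) + (2/3)·log₂(2/3) + (1/4)·log₂(1/4)]
  = 0.2987 + 0.3900 + 0.5000
  = 1.1887 bits
H(P,Q) = -[(1/16)·log₂(1/16) + (1/2)·log₂(1/2) + (3/16)·log₂(3/16) + (1/48)·log₂(1/48) + (1/6)·log₂(1/6) + (1/16)·log₂(1/16)]
  = 0.2500 + 0.5000 + 0.4528 + 0.1164 + 0.4308 + 0.2500
  = 2.0000 bits

I(P;Q) = H(P) + H(Q) - H(P,Q)
  = 0.8113 + 1.1887 - 2.0000
  = 0.0000 bits

min(H(P), H(Q)) = min(0.8113, 1.1887) = 0.8113 bits
Since 0.0000 ≤ 0.8113, the bound is satisfied ✓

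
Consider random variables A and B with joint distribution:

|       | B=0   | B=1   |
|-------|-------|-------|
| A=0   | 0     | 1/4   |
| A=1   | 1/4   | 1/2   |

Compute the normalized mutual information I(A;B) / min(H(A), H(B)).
Marginal P(A) (row sums):
  P(A=0) = 0 + 1/4 = 1/4
  P(A=1) = 1/4 + 1/2 = 3/4
Marginal P(B) (column sums):
  P(B=0) = 0 + 1/4 = 1/4
  P(B=1) = 1/4 + 1/2 = 3/4

H(A) = -[(1/4)·log₂(1/4) + (3/4)·log₂(3/4)]
  = 0.5000 + 0.3113
  = 0.8113 bits
H(B) = -[(1/4)·log₂(1/4) + (3/4)·log₂(3/4)]
  = 0.5000 + 0.3113
  = 0.8113 bits
H(A,B) = -[(1/4)·log₂(1/4) + (1/4)·log₂(1/4) + (1/2)·log₂(1/2)]
  = 0.5000 + 0.5000 + 0.5000
  = 1.5000 bits

I(A;B) = H(A) + H(B) - H(A,B)
  = 0.8113 + 0.8113 - 1.5000
  = 0.1226 bits

min(H(A), H(B)) = min(0.8113, 0.8113) = 0.8113 bits
Normalized MI = 0.1226 / 0.8113 = 0.1511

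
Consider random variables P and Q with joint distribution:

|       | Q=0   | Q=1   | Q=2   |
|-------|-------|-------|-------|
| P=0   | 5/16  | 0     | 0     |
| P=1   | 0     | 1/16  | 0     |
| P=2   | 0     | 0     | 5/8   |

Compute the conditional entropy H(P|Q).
Marginal P(Q) (column sums):
  P(Q=0) = 5/16 + 0 + 0 = 5/16
  P(Q=1) = 0 + 1/16 + 0 = 1/16
  P(Q=2) = 0 + 0 + 5/8 = 5/8

H(P|Q) = -Σ P(P,Q)·log₂ P(P|Q), where P(P|Q) = P(P,Q) / P(Q)
  (cells with P(P,Q) = 0 contribute 0)
  (P=0,Q=0): P(P|Q) = (5/16)/(5/16) = 1;  -(5/16)·log₂(1) = 0.0000
  (P=1,Q=1): P(P|Q) = (1/16)/(1/16) = 1;  -(1/16)·log₂(1) = 0.0000
  (P=2,Q=2): P(P|Q) = (5/8)/(5/8) = 1;  -(5/8)·log₂(1) = 0.0000
H(P|Q) = 0.0000 + 0.0000 + 0.0000
  = 0.0000 bits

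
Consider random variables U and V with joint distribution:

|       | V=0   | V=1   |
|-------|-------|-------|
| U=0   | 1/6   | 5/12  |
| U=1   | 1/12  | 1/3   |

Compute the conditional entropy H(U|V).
Marginal P(V) (column sums):
  P(V=0) = 1/6 + 1/12 = 1/4
  P(V=1) = 5/12 + 1/3 = 3/4

H(U|V) = -Σ P(U,V)·log₂ P(U|V), where P(U|V) = P(U,V) / P(V)
  (U=0,V=0): P(U|V) = (1/6)/(1/4) = 2/3;  -(1/6)·log₂(2/3) = 0.0975
  (U=0,V=1): P(U|V) = (5/12)/(3/4) = 5/9;  -(5/12)·log₂(5/9) = 0.3533
  (U=1,V=0): P(U|V) = (1/12)/(1/4) = 1/3;  -(1/12)·log₂(1/3) = 0.1321
  (U=1,V=1): P(U|V) = (1/3)/(3/4) = 4/9;  -(1/3)·log₂(4/9) = 0.3900
H(U|V) = 0.0975 + 0.3533 + 0.1321 + 0.3900
  = 0.9729 bits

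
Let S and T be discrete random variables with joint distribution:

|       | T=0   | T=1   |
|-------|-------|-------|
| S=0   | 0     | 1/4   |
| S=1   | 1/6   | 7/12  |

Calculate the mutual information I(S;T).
Marginal P(S) (row sums):
  P(S=0) = 0 + 1/4 = 1/4
  P(S=1) = 1/6 + 7/12 = 3/4
Marginal P(T) (column sums):
  P(T=0) = 0 + 1/6 = 1/6
  P(T=1) = 1/4 + 7/12 = 5/6

H(S) = -[(1/4)·log₂(1/4) + (3/4)·log₂(3/4)]
  = 0.5000 + 0.3113
  = 0.8113 bits
H(T) = -[(1/6)·log₂(1/6) + (5/6)·log₂(5/6)]
  = 0.4308 + 0.2192
  = 0.6500 bits
H(S,T) = -[(1/4)·log₂(1/4) + (1/6)·log₂(1/6) + (7/12)·log₂(7/12)]
  = 0.5000 + 0.4308 + 0.4536
  = 1.3844 bits

I(S;T) = H(S) + H(T) - H(S,T)
  = 0.8113 + 0.6500 - 1.3844
  = 0.0769 bits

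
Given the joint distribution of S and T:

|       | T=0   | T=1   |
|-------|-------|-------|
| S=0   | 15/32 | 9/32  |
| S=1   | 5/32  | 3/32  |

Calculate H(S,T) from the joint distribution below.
H(S,T) = -Σ P(S,T) log₂ P(S,T), summed over the non-zero cells:
H(S,T) = -[(15/32)·log₂(15/32) + (9/32)·log₂(9/32) + (5/32)·log₂(5/32) + (3/32)·log₂(3/32)]
  = 0.5124 + 0.5147 + 0.4184 + 0.3202
  = 1.7657 bits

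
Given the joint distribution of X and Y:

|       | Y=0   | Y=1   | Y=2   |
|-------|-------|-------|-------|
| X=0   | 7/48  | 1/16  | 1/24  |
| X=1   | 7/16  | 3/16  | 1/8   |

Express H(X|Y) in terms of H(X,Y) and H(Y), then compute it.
H(X|Y) = H(X,Y) - H(Y)

Marginal P(Y) (column sums):
  P(Y=0) = 7/48 + 7/16 = 7/12
  P(Y=1) = 1/16 + 3/16 = 1/4
  P(Y=2) = 1/24 + 1/8 = 1/6

H(X,Y) = -[(7/48)·log₂(7/48) + (1/16)·log₂(1/16) + (1/24)·log₂(1/24) + (7/16)·log₂(7/16) + (3/16)·log₂(3/16) + (1/8)·log₂(1/8)]
  = 0.4051 + 0.2500 + 0.1910 + 0.5218 + 0.4528 + 0.3750
  = 2.1957 bits
H(Y) = -[(7/12)·log₂(7/12) + (1/4)·log₂(1/4) + (1/6)·log₂(1/6)]
  = 0.4536 + 0.5000 + 0.4308
  = 1.3844 bits

H(X|Y) = 2.1957 - 1.3844 = 0.8113 bits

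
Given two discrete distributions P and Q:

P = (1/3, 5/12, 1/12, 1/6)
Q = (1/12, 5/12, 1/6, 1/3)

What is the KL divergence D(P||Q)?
D(P||Q) = Σ P(i) log₂(P(i)/Q(i))
  i=0: (1/3) × log₂((1/3)/(1/12)) = (1/3) × log₂(4) = 0.6667
  i=1: (5/12) × log₂((5/12)/(5/12)) = (5/12) × log₂(1) = 0.0000
  i=2: (1/12) × log₂((1/12)/(1/6)) = (1/12) × log₂(1/2) = -0.0833
  i=3: (1/6) × log₂((1/6)/(1/3)) = (1/6) × log₂(1/2) = -0.1667
D(P||Q) = 0.6667 + 0.0000 - 0.0833 - 0.1667
  = 0.4167 bits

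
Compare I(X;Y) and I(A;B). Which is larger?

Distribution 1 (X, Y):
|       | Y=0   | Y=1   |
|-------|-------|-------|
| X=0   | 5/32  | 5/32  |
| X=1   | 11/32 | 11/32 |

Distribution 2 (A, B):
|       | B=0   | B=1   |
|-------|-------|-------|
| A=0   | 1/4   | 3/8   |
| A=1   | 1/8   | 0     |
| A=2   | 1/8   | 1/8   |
Distribution 1 (X, Y):
Marginal P(X) (row sums):
  P(X=0) = 5/32 + 5/32 = 5/16
  P(X=1) = 11/32 + 11/32 = 11/16
Marginal P(Y) (column sums):
  P(Y=0) = 5/32 + 11/32 = 1/2
  P(Y=1) = 5/32 + 11/32 = 1/2

H(X) = -[(5/16)·log₂(5/16) + (11/16)·log₂(11/16)]
  = 0.5244 + 0.3716
  = 0.8960 bits
H(Y) = -[(1/2)·log₂(1/2) + (1/2)·log₂(1/2)]
  = 0.5000 + 0.5000
  = 1.0000 bits
H(X,Y) = -[(5/32)·log₂(5/32) + (5/32)·log₂(5/32) + (11/32)·log₂(11/32) + (11/32)·log₂(11/32)]
  = 0.4184 + 0.4184 + 0.5296 + 0.5296
  = 1.8960 bits

I(X;Y) = H(X) + H(Y) - H(X,Y)
  = 0.8960 + 1.0000 - 1.8960
  = 0.0000 bits

Distribution 2 (A, B):
Marginal P(A) (row sums):
  P(A=0) = 1/4 + 3/8 = 5/8
  P(A=1) = 1/8 + 0 = 1/8
  P(A=2) = 1/8 + 1/8 = 1/4
Marginal P(B) (column sums):
  P(B=0) = 1/4 + 1/8 + 1/8 = 1/2
  P(B=1) = 3/8 + 0 + 1/8 = 1/2

H(A) = -[(5/8)·log₂(5/8) + (1/8)·log₂(1/8) + (1/4)·log₂(1/4)]
  = 0.4238 + 0.3750 + 0.5000
  = 1.2988 bits
H(B) = -[(1/2)·log₂(1/2) + (1/2)·log₂(1/2)]
  = 0.5000 + 0.5000
  = 1.0000 bits
H(A,B) = -[(1/4)·log₂(1/4) + (3/8)·log₂(3/8) + (1/8)·log₂(1/8) + (1/8)·log₂(1/8) + (1/8)·log₂(1/8)]
  = 0.5000 + 0.5306 + 0.3750 + 0.3750 + 0.3750
  = 2.1556 bits

I(A;B) = H(A) + H(B) - H(A,B)
  = 1.2988 + 1.0000 - 2.1556
  = 0.1432 bits

I(A;B) = 0.1432 bits > I(X;Y) = 0.0000 bits, so (A, B) has the higher mutual information (stronger dependence).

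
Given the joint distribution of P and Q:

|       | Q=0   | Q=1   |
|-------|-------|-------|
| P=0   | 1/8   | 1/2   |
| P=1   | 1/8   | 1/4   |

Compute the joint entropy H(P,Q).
H(P,Q) = -Σ P(P,Q) log₂ P(P,Q), summed over the non-zero cells:
H(P,Q) = -[(1/8)·log₂(1/8) + (1/2)·log₂(1/2) + (1/8)·log₂(1/8) + (1/4)·log₂(1/4)]
  = 0.3750 + 0.5000 + 0.3750 + 0.5000
  = 1.7500 bits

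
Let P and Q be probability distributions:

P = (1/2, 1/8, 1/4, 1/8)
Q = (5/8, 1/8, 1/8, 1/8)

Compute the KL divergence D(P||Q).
D(P||Q) = Σ P(i) log₂(P(i)/Q(i))
  i=0: (1/2) × log₂((1/2)/(5/8)) = (1/2) × log₂(4/5) = -0.1610
  i=1: (1/8) × log₂((1/8)/(1/8)) = (1/8) × log₂(1) = 0.0000
  i=2: (1/4) × log₂((1/4)/(1/8)) = (1/4) × log₂(2) = 0.2500
  i=3: (1/8) × log₂((1/8)/(1/8)) = (1/8) × log₂(1) = 0.0000
D(P||Q) = -0.1610 + 0.0000 + 0.2500 + 0.0000
  = 0.0890 bits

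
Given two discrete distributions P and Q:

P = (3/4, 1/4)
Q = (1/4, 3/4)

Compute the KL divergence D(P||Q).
D(P||Q) = Σ P(i) log₂(P(i)/Q(i))
  i=0: (3/4) × log₂((3/4)/(1/4)) = (3/4) × log₂(3) = 1.1887
  i=1: (1/4) × log₂((1/4)/(3/4)) = (1/4) × log₂(1/3) = -0.3962
D(P||Q) = 1.1887 - 0.3962
  = 0.7925 bits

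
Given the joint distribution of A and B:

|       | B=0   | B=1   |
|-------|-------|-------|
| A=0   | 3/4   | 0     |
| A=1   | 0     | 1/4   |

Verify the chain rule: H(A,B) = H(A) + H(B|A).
Left side:
H(A,B) = -[(3/4)·log₂(3/4) + (1/4)·log₂(1/4)]
  = 0.3113 + 0.5000
  = 0.8113 bits

Right side:
Marginal P(A) (row sums):
  P(A=0) = 3/4 + 0 = 3/4
  P(A=1) = 0 + 1/4 = 1/4
H(A) = -[(3/4)·log₂(3/4) + (1/4)·log₂(1/4)]
  = 0.3113 + 0.5000
  = 0.8113 bits
H(B|A) = -Σ P(A,B)·log₂ P(B|A), where P(B|A) = P(A,B) / P(A)
  (cells with P(A,B) = 0 contribute 0)
  (A=0,B=0): P(B|A) = (3/4)/(3/4) = 1;  -(3/4)·log₂(1) = 0.0000
  (A=1,B=1): P(B|A) = (1/4)/(1/4) = 1;  -(1/4)·log₂(1) = 0.0000
H(B|A) = 0.0000 + 0.0000
  = 0.0000 bits
H(A) + H(B|A) = 0.8113 + 0.0000 = 0.8113 bits

Both sides equal 0.8113 bits, so the chain rule holds ✓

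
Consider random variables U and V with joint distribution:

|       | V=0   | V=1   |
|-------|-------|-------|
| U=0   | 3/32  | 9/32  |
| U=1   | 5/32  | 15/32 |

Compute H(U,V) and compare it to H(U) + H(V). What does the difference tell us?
Marginal P(U) (row sums):
  P(U=0) = 3/32 + 9/32 = 3/8
  P(U=1) = 5/32 + 15/32 = 5/8
Marginal P(V) (column sums):
  P(V=0) = 3/32 + 5/32 = 1/4
  P(V=1) = 9/32 + 15/32 = 3/4

H(U,V) = -[(3/32)·log₂(3/32) + (9/32)·log₂(9/32) + (5/32)·log₂(5/32) + (15/32)·log₂(15/32)]
  = 0.3202 + 0.5147 + 0.4184 + 0.5124
  = 1.7657 bits
H(U) = -[(3/8)·log₂(3/8) + (5/8)·log₂(5/8)]
  = 0.5306 + 0.4238
  = 0.9544 bits
H(V) = -[(1/4)·log₂(1/4) + (3/4)·log₂(3/4)]
  = 0.5000 + 0.3113
  = 0.8113 bits

H(U) + H(V) = 0.9544 + 0.8113 = 1.7657 bits
Difference: H(U) + H(V) - H(U,V) = 1.7657 - 1.7657 = 0.0000 bits = I(U;V)

The difference is the mutual information; it is 0 here, so U and V are independent (the joint entropy equals the sum of the marginal entropies).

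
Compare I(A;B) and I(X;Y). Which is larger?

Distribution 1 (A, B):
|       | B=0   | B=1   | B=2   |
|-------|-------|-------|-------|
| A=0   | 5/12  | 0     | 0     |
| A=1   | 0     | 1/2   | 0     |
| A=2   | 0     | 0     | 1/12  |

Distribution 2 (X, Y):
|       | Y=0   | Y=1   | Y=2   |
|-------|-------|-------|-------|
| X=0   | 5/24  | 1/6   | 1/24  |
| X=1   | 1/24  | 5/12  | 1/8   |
Distribution 1 (A, B):
Marginal P(A) (row sums):
  P(A=0) = 5/12 + 0 + 0 = 5/12
  P(A=1) = 0 + 1/2 + 0 = 1/2
  P(A=2) = 0 + 0 + 1/12 = 1/12
Marginal P(B) (column sums):
  P(B=0) = 5/12 + 0 + 0 = 5/12
  P(B=1) = 0 + 1/2 + 0 = 1/2
  P(B=2) = 0 + 0 + 1/12 = 1/12

H(A) = -[(5/12)·log₂(5/12) + (1/2)·log₂(1/2) + (1/12)·log₂(1/12)]
  = 0.5263 + 0.5000 + 0.2987
  = 1.3250 bits
H(B) = -[(5/12)·log₂(5/12) + (1/2)·log₂(1/2) + (1/12)·log₂(1/12)]
  = 0.5263 + 0.5000 + 0.2987
  = 1.3250 bits
H(A,B) = -[(5/12)·log₂(5/12) + (1/2)·log₂(1/2) + (1/12)·log₂(1/12)]
  = 0.5263 + 0.5000 + 0.2987
  = 1.3250 bits

I(A;B) = H(A) + H(B) - H(A,B)
  = 1.3250 + 1.3250 - 1.3250
  = 1.3250 bits

Distribution 2 (X, Y):
Marginal P(X) (row sums):
  P(X=0) = 5/24 + 1/6 + 1/24 = 5/12
  P(X=1) = 1/24 + 5/12 + 1/8 = 7/12
Marginal P(Y) (column sums):
  P(Y=0) = 5/24 + 1/24 = 1/4
  P(Y=1) = 1/6 + 5/12 = 7/12
  P(Y=2) = 1/24 + 1/8 = 1/6

H(X) = -[(5/12)·log₂(5/12) + (7/12)·log₂(7/12)]
  = 0.5263 + 0.4536
  = 0.9799 bits
H(Y) = -[(1/4)·log₂(1/4) + (7/12)·log₂(7/12) + (1/6)·log₂(1/6)]
  = 0.5000 + 0.4536 + 0.4308
  = 1.3844 bits
H(X,Y) = -[(5/24)·log₂(5/24) + (1/6)·log₂(1/6) + (1/24)·log₂(1/24) + (1/24)·log₂(1/24) + (5/12)·log₂(5/12) + (1/8)·log₂(1/8)]
  = 0.4715 + 0.4308 + 0.1910 + 0.1910 + 0.5263 + 0.3750
  = 2.1856 bits

I(X;Y) = H(X) + H(Y) - H(X,Y)
  = 0.9799 + 1.3844 - 2.1856
  = 0.1787 bits

I(A;B) = 1.3250 bits > I(X;Y) = 0.1787 bits, so (A, B) has the higher mutual information (stronger dependence).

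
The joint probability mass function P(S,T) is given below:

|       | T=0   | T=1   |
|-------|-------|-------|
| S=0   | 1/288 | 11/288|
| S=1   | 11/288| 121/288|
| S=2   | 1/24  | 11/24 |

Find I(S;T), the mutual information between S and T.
Marginal P(S) (row sums):
  P(S=0) = 1/288 + 11/288 = 1/24
  P(S=1) = 11/288 + 121/288 = 11/24
  P(S=2) = 1/24 + 11/24 = 1/2
Marginal P(T) (column sums):
  P(T=0) = 1/288 + 11/288 + 1/24 = 1/12
  P(T=1) = 11/288 + 121/288 + 11/24 = 11/12

H(S) = -[(1/24)·log₂(1/24) + (11/24)·log₂(11/24) + (1/2)·log₂(1/2)]
  = 0.1910 + 0.5159 + 0.5000
  = 1.2069 bits
H(T) = -[(1/12)·log₂(1/12) + (11/12)·log₂(11/12)]
  = 0.2987 + 0.1151
  = 0.4138 bits
H(S,T) = -[(1/288)·log₂(1/288) + (11/288)·log₂(11/288) + (11/288)·log₂(11/288) + (121/288)·log₂(121/288) + (1/24)·log₂(1/24) + (11/24)·log₂(11/24)]
  = 0.0284 + 0.1799 + 0.1799 + 0.5256 + 0.1910 + 0.5159
  = 1.6207 bits

I(S;T) = H(S) + H(T) - H(S,T)
  = 1.2069 + 0.4138 - 1.6207
  = 0.0000 bits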